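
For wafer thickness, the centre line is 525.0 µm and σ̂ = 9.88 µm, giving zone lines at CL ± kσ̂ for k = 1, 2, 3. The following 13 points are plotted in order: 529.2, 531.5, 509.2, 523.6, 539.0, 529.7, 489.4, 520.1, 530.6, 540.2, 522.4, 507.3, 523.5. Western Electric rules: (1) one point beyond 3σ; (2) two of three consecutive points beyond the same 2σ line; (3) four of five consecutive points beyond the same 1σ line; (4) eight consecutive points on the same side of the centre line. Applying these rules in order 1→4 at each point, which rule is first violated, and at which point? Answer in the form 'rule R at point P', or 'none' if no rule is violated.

Zone of each point (C = within 1σ̂, B = 1σ̂–2σ̂, A = 2σ̂–3σ̂, * = beyond 3σ̂; sign = side of CL): 1:+C, 2:+C, 3:-B, 4:-C, 5:+B, 6:+C, 7:-*, 8:-C, 9:+C, 10:+B, 11:-C, 12:-B, 13:-C
Rule 1 (one point beyond the 3σ limits) is satisfied at point 7.

rule 1 at point 7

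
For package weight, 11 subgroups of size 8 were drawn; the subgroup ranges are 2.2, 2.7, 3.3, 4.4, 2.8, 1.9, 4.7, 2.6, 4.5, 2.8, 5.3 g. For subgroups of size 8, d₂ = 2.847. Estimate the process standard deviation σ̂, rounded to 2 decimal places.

R̄ = (2.2 + 2.7 + 3.3 + 4.4 + 2.8 + 1.9 + 4.7 + 2.6 + 4.5 + 2.8 + 5.3) / 11 = 3.3818
σ̂ = R̄ / d₂ = 3.3818 / 2.847 = 1.1879

1.19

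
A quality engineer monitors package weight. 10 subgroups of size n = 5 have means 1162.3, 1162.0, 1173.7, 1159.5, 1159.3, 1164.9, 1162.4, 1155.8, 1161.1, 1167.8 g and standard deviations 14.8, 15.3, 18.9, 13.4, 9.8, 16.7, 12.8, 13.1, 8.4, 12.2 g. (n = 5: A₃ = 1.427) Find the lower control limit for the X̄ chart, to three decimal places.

1143.558

X̄̄ = (1162.3 + 1162.0 + 1173.7 + 1159.5 + 1159.3 + 1164.9 + 1162.4 + 1155.8 + 1161.1 + 1167.8) / 10 = 1162.8800
s̄ = (14.8 + 15.3 + 18.9 + 13.4 + 9.8 + 16.7 + 12.8 + 13.1 + 8.4 + 12.2) / 10 = 13.5400
LCL = X̄̄ − A₃·s̄ = 1162.8800 − 1.427 × 13.5400 = 1143.5584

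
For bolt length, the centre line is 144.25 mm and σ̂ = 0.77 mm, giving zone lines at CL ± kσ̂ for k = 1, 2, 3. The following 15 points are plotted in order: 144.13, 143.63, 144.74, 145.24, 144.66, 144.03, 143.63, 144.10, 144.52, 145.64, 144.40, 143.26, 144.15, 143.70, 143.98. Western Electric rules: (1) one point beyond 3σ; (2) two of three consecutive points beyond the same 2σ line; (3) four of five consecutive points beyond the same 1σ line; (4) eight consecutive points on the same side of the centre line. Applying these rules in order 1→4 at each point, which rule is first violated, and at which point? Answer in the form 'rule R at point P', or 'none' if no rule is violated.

none

Zone of each point (C = within 1σ̂, B = 1σ̂–2σ̂, A = 2σ̂–3σ̂, * = beyond 3σ̂; sign = side of CL): 1:-C, 2:-C, 3:+C, 4:+B, 5:+C, 6:-C, 7:-C, 8:-C, 9:+C, 10:+B, 11:+C, 12:-B, 13:-C, 14:-C, 15:-C
No rule fires across all 15 points.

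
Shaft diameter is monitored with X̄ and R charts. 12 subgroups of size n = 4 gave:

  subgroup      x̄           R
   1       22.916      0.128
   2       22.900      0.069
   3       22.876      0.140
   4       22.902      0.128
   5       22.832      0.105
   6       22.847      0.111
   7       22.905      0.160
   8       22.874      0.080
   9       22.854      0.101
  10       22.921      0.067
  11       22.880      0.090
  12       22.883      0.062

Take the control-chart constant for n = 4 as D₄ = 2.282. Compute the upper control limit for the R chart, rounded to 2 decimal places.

0.24

R̄ = (0.128 + 0.069 + 0.140 + 0.128 + 0.105 + 0.111 + 0.160 + 0.080 + 0.101 + 0.067 + 0.090 + 0.062) / 12 = 1.2410 / 12 = 0.1034
UCL_R = D₄·R̄ = 2.282 × 0.1034 = 0.2360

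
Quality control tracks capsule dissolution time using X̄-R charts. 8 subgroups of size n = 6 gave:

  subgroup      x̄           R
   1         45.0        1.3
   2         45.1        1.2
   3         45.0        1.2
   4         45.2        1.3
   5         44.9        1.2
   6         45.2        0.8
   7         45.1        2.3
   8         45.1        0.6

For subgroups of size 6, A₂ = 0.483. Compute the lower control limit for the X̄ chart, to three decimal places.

X̄̄ = (45.0 + 45.1 + 45.0 + 45.2 + 44.9 + 45.2 + 45.1 + 45.1) / 8 = 360.6000 / 8 = 45.0750
R̄ = (1.3 + 1.2 + 1.2 + 1.3 + 1.2 + 0.8 + 2.3 + 0.6) / 8 = 9.9000 / 8 = 1.2375
LCL = X̄̄ − A₂·R̄ = 45.0750 − 0.483 × 1.2375 = 44.4773

44.477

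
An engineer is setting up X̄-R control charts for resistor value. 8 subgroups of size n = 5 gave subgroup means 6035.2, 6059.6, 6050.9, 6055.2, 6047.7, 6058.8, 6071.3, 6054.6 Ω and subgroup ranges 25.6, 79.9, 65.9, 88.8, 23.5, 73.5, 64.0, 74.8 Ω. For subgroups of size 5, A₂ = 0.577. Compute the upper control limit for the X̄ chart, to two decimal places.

6089.94

X̄̄ = (6035.2 + 6059.6 + 6050.9 + 6055.2 + 6047.7 + 6058.8 + 6071.3 + 6054.6) / 8 = 48433.3000 / 8 = 6054.1625
R̄ = (25.6 + 79.9 + 65.9 + 88.8 + 23.5 + 73.5 + 64.0 + 74.8) / 8 = 496.0000 / 8 = 62.0000
UCL = X̄̄ + A₂·R̄ = 6054.1625 + 0.577 × 62.0000 = 6089.9365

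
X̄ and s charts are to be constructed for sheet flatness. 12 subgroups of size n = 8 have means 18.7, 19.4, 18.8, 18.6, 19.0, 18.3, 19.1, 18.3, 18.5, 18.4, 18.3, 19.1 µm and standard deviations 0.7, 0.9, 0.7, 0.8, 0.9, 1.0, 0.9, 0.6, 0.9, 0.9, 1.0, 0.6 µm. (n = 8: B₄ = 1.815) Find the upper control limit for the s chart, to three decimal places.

s̄ = (0.7 + 0.9 + 0.7 + 0.8 + 0.9 + 1.0 + 0.9 + 0.6 + 0.9 + 0.9 + 1.0 + 0.6) / 12 = 0.8250
UCL_s = B₄·s̄ = 1.815 × 0.8250 = 1.4974

1.497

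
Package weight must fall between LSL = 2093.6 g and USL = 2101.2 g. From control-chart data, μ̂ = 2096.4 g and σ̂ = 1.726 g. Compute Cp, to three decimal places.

Cp = (USL − LSL) / (6σ̂) = (2101.2 − 2093.6) / (6 × 1.726) = 7.6000 / 10.3560 = 0.7339

0.734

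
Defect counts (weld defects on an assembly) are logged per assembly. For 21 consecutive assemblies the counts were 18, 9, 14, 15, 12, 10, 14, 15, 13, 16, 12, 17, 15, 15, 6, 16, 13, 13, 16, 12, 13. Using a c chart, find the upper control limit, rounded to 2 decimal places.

24.56

c̄ = (18 + 9 + 14 + 15 + 12 + 10 + 14 + 15 + 13 + 16 + 12 + 17 + 15 + 15 + 6 + 16 + 13 + 13 + 16 + 12 + 13) / 21 = 284 / 21 = 13.5238
UCL = c̄ + 3√c̄ = 13.5238 + 3 × √13.5238 = 13.5238 + 3 × 3.6775 = 24.5562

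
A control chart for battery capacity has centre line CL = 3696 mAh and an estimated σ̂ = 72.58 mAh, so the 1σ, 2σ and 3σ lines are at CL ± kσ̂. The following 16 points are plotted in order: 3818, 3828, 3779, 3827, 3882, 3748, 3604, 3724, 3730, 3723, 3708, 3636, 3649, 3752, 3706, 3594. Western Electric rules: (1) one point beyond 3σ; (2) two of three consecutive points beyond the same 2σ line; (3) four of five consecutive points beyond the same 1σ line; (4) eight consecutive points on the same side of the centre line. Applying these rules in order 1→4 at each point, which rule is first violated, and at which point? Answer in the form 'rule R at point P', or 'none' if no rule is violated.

rule 3 at point 4

Zone of each point (C = within 1σ̂, B = 1σ̂–2σ̂, A = 2σ̂–3σ̂, * = beyond 3σ̂; sign = side of CL): 1:+B, 2:+B, 3:+B, 4:+B, 5:+A, 6:+C, 7:-B, 8:+C, 9:+C, 10:+C, 11:+C, 12:-C, 13:-C, 14:+C, 15:+C, 16:-B
Rule 3 (four of five consecutive points beyond the same 1σ limit) is satisfied at point 4.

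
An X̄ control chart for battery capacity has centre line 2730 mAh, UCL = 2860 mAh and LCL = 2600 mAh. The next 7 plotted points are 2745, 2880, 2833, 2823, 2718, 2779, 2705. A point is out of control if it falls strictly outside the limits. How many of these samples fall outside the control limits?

1

Compare each point to [2600, 2860]: sample 2 = 2880 > UCL.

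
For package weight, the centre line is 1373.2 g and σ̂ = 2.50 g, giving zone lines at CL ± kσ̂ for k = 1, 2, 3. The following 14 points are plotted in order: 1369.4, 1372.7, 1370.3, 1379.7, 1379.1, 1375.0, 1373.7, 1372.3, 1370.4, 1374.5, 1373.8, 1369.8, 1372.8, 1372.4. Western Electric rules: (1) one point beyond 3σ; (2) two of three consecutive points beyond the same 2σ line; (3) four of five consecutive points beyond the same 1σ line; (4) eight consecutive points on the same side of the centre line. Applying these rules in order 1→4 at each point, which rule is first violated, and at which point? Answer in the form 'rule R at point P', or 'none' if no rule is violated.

rule 2 at point 5

Zone of each point (C = within 1σ̂, B = 1σ̂–2σ̂, A = 2σ̂–3σ̂, * = beyond 3σ̂; sign = side of CL): 1:-B, 2:-C, 3:-B, 4:+A, 5:+A, 6:+C, 7:+C, 8:-C, 9:-B, 10:+C, 11:+C, 12:-B, 13:-C, 14:-C
Rule 2 (two of three consecutive points beyond the same 2σ limit) is satisfied at point 5.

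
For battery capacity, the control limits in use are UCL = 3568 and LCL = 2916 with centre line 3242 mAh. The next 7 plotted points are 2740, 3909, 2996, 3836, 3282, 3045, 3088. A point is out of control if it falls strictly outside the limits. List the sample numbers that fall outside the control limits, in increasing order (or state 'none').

Compare each point to [2916, 3568]: sample 1 = 2740 < LCL; sample 2 = 3909 > UCL; sample 4 = 3836 > UCL.

1, 2, 4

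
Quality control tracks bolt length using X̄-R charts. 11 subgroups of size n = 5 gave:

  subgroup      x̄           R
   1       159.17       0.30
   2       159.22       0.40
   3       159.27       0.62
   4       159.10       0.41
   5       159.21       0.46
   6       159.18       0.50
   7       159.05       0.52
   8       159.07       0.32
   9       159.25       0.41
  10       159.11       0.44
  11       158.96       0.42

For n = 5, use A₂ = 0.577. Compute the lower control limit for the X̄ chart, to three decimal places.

X̄̄ = (159.17 + 159.22 + 159.27 + 159.10 + 159.21 + 159.18 + 159.05 + 159.07 + 159.25 + 159.11 + 158.96) / 11 = 1750.5900 / 11 = 159.1445
R̄ = (0.30 + 0.40 + 0.62 + 0.41 + 0.46 + 0.50 + 0.52 + 0.32 + 0.41 + 0.44 + 0.42) / 11 = 4.8000 / 11 = 0.4364
LCL = X̄̄ − A₂·R̄ = 159.1445 − 0.577 × 0.4364 = 158.8928

158.893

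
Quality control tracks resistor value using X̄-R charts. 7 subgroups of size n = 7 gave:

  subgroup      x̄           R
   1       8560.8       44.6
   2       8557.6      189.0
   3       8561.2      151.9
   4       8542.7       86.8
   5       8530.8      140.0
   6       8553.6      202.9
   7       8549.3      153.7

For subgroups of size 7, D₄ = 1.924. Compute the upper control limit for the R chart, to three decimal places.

266.309

R̄ = (44.6 + 189.0 + 151.9 + 86.8 + 140.0 + 202.9 + 153.7) / 7 = 968.9000 / 7 = 138.4143
UCL_R = D₄·R̄ = 1.924 × 138.4143 = 266.3091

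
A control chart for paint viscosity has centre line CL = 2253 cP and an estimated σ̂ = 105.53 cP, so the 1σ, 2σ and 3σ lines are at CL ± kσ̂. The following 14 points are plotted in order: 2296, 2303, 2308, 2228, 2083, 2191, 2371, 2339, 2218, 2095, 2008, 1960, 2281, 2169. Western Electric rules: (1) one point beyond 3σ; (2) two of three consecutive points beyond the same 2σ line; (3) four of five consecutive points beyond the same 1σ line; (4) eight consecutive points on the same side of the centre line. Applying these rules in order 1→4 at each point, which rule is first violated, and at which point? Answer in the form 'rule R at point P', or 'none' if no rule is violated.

Zone of each point (C = within 1σ̂, B = 1σ̂–2σ̂, A = 2σ̂–3σ̂, * = beyond 3σ̂; sign = side of CL): 1:+C, 2:+C, 3:+C, 4:-C, 5:-B, 6:-C, 7:+B, 8:+C, 9:-C, 10:-B, 11:-A, 12:-A, 13:+C, 14:-C
Rule 2 (two of three consecutive points beyond the same 2σ limit) is satisfied at point 12.

rule 2 at point 12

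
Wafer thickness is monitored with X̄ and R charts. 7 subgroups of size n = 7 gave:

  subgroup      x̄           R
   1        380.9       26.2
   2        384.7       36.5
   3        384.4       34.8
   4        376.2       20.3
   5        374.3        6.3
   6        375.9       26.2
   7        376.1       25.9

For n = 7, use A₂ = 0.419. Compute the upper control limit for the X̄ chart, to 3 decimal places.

389.475

X̄̄ = (380.9 + 384.7 + 384.4 + 376.2 + 374.3 + 375.9 + 376.1) / 7 = 2652.5000 / 7 = 378.9286
R̄ = (26.2 + 36.5 + 34.8 + 20.3 + 6.3 + 26.2 + 25.9) / 7 = 176.2000 / 7 = 25.1714
UCL = X̄̄ + A₂·R̄ = 378.9286 + 0.419 × 25.1714 = 389.4754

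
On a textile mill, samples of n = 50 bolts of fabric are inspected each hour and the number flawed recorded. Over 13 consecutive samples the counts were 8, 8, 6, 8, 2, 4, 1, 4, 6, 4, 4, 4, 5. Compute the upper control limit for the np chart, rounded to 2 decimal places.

11.24

p̄ = Σdᵢ / (k·n) = 64 / (13 × 50) = 0.09846
UCL = np̄ + 3·√(np̄(1−p̄)) = 4.9231 + 3 × √(4.9231×0.90154) = 4.9231 + 3 × 2.1067 = 11.2433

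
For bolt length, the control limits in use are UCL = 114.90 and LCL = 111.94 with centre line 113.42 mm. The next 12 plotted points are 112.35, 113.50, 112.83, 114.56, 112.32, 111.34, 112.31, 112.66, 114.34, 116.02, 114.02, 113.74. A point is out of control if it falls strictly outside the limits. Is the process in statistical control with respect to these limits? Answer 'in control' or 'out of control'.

out of control

Compare each point to [111.94, 114.90]: sample 6 = 111.34 < LCL; sample 10 = 116.02 > UCL.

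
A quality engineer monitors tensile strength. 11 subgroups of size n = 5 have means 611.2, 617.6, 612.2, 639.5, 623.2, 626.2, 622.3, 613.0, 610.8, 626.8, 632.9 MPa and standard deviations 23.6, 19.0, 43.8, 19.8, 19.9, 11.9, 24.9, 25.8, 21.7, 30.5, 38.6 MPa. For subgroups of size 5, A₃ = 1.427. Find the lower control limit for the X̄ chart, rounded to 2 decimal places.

585.17

X̄̄ = (611.2 + 617.6 + 612.2 + 639.5 + 623.2 + 626.2 + 622.3 + 613.0 + 610.8 + 626.8 + 632.9) / 11 = 621.4273
s̄ = (23.6 + 19.0 + 43.8 + 19.8 + 19.9 + 11.9 + 24.9 + 25.8 + 21.7 + 30.5 + 38.6) / 11 = 25.4091
LCL = X̄̄ − A₃·s̄ = 621.4273 − 1.427 × 25.4091 = 585.1685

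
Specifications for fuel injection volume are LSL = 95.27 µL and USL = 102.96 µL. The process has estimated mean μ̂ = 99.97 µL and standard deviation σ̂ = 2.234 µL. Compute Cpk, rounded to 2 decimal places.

Cpu = (USL − μ̂) / (3σ̂) = (102.96 − 99.97) / (3 × 2.234) = 0.4461; Cpl = (μ̂ − LSL) / (3σ̂) = (99.97 − 95.27) / (3 × 2.234) = 0.7013; Cpk = min(Cpu, Cpl) = 0.4461

0.45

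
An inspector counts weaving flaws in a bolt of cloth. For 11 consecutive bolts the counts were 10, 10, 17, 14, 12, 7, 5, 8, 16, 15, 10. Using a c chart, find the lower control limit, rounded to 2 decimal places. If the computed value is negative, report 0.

1.20

c̄ = (10 + 10 + 17 + 14 + 12 + 7 + 5 + 8 + 16 + 15 + 10) / 11 = 124 / 11 = 11.2727
LCL = c̄ − 3√c̄ = 11.2727 − 3 × 3.3575 = 1.2003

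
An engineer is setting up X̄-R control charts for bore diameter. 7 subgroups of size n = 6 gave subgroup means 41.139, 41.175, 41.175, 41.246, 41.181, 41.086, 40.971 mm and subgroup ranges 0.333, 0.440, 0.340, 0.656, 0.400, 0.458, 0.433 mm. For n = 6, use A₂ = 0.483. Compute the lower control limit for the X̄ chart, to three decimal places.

40.928

X̄̄ = (41.139 + 41.175 + 41.175 + 41.246 + 41.181 + 41.086 + 40.971) / 7 = 287.9730 / 7 = 41.1390
R̄ = (0.333 + 0.440 + 0.340 + 0.656 + 0.400 + 0.458 + 0.433) / 7 = 3.0600 / 7 = 0.4371
LCL = X̄̄ − A₂·R̄ = 41.1390 − 0.483 × 0.4371 = 40.9279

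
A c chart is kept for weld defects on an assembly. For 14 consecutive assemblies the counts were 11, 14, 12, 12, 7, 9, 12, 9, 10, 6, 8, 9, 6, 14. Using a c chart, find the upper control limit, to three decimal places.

c̄ = (11 + 14 + 12 + 12 + 7 + 9 + 12 + 9 + 10 + 6 + 8 + 9 + 6 + 14) / 14 = 139 / 14 = 9.9286
UCL = c̄ + 3√c̄ = 9.9286 + 3 × √9.9286 = 9.9286 + 3 × 3.1510 = 19.3815

19.381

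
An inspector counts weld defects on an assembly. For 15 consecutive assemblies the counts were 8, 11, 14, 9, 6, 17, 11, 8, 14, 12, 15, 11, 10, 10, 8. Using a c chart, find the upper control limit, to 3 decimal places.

c̄ = (8 + 11 + 14 + 9 + 6 + 17 + 11 + 8 + 14 + 12 + 15 + 11 + 10 + 10 + 8) / 15 = 164 / 15 = 10.9333
UCL = c̄ + 3√c̄ = 10.9333 + 3 × √10.9333 = 10.9333 + 3 × 3.3066 = 20.8530

20.853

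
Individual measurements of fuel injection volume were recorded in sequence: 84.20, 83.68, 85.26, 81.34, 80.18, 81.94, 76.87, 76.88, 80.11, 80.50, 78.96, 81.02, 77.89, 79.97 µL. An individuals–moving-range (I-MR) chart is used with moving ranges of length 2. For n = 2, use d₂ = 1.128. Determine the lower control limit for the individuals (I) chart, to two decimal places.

75.22

X̄ = (84.20 + 83.68 + 85.26 + 81.34 + 80.18 + 81.94 + 76.87 + 76.88 + 80.11 + 80.50 + 78.96 + 81.02 + 77.89 + 79.97) / 14 = 80.6286
Moving ranges: 0.52, 1.58, 3.92, 1.16, 1.76, 5.07, 0.01, 3.23, 0.39, 1.54, 2.06, 3.13, 2.08; M̄R̄ = 26.4500 / 13 = 2.0346
LCL = X̄ − 3·M̄R̄/d₂ = 80.6286 − 3 × 2.0346 / 1.128 = 75.2174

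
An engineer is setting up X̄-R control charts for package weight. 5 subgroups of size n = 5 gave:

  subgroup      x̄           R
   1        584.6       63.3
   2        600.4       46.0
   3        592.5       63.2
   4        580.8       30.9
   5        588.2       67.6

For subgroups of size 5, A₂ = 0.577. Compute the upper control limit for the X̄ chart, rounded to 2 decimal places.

X̄̄ = (584.6 + 600.4 + 592.5 + 580.8 + 588.2) / 5 = 2946.5000 / 5 = 589.3000
R̄ = (63.3 + 46.0 + 63.2 + 30.9 + 67.6) / 5 = 271.0000 / 5 = 54.2000
UCL = X̄̄ + A₂·R̄ = 589.3000 + 0.577 × 54.2000 = 620.5734

620.57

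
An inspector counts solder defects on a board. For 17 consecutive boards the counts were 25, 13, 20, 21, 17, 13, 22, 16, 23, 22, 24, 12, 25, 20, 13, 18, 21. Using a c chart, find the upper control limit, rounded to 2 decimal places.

32.23

c̄ = (25 + 13 + 20 + 21 + 17 + 13 + 22 + 16 + 23 + 22 + 24 + 12 + 25 + 20 + 13 + 18 + 21) / 17 = 325 / 17 = 19.1176
UCL = c̄ + 3√c̄ = 19.1176 + 3 × √19.1176 = 19.1176 + 3 × 4.3724 = 32.2348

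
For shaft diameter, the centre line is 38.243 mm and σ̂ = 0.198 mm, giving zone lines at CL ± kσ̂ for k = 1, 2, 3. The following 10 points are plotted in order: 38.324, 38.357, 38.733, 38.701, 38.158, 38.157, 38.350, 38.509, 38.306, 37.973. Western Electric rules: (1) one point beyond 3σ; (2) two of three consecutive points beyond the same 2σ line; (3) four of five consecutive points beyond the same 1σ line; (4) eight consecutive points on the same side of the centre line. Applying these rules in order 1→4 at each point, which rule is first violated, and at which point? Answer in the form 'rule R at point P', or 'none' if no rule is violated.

Zone of each point (C = within 1σ̂, B = 1σ̂–2σ̂, A = 2σ̂–3σ̂, * = beyond 3σ̂; sign = side of CL): 1:+C, 2:+C, 3:+A, 4:+A, 5:-C, 6:-C, 7:+C, 8:+B, 9:+C, 10:-B
Rule 2 (two of three consecutive points beyond the same 2σ limit) is satisfied at point 4.

rule 2 at point 4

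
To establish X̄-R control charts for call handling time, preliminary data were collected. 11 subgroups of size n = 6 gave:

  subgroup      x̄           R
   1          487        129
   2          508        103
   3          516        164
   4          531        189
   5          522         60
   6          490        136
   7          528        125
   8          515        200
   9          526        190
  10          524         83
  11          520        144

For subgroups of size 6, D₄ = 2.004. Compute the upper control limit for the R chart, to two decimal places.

R̄ = (129 + 103 + 164 + 189 + 60 + 136 + 125 + 200 + 190 + 83 + 144) / 11 = 1523.0000 / 11 = 138.4545
UCL_R = D₄·R̄ = 2.004 × 138.4545 = 277.4629

277.46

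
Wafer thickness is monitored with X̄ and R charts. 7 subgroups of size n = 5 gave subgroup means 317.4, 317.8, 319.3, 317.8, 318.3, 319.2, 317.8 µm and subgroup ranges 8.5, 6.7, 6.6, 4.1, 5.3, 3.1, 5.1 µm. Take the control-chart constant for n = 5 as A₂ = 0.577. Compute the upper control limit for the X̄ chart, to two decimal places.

321.48

X̄̄ = (317.4 + 317.8 + 319.3 + 317.8 + 318.3 + 319.2 + 317.8) / 7 = 2227.6000 / 7 = 318.2286
R̄ = (8.5 + 6.7 + 6.6 + 4.1 + 5.3 + 3.1 + 5.1) / 7 = 39.4000 / 7 = 5.6286
UCL = X̄̄ + A₂·R̄ = 318.2286 + 0.577 × 5.6286 = 321.4763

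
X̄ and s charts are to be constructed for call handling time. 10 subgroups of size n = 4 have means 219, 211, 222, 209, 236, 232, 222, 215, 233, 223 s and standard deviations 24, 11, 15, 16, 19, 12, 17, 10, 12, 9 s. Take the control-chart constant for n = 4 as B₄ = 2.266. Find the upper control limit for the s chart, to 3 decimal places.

s̄ = (24 + 11 + 15 + 16 + 19 + 12 + 17 + 10 + 12 + 9) / 10 = 14.5000
UCL_s = B₄·s̄ = 2.266 × 14.5000 = 32.8570

32.857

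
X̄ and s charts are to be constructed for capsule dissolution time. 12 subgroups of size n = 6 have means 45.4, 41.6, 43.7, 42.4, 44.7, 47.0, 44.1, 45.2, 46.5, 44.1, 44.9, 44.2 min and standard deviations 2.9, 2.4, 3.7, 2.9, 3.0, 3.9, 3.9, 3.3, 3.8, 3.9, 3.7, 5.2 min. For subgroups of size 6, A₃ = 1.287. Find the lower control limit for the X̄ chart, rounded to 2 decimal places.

X̄̄ = (45.4 + 41.6 + 43.7 + 42.4 + 44.7 + 47.0 + 44.1 + 45.2 + 46.5 + 44.1 + 44.9 + 44.2) / 12 = 44.4833
s̄ = (2.9 + 2.4 + 3.7 + 2.9 + 3.0 + 3.9 + 3.9 + 3.3 + 3.8 + 3.9 + 3.7 + 5.2) / 12 = 3.5500
LCL = X̄̄ − A₃·s̄ = 44.4833 − 1.287 × 3.5500 = 39.9145

39.91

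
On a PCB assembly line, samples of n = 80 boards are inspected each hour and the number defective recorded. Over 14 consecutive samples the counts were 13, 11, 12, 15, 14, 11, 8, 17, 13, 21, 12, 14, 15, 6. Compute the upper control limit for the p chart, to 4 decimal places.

p̄ = Σdᵢ / (k·n) = 182 / (14 × 80) = 0.16250
UCL = p̄ + 3·√(p̄(1−p̄)/n) = 0.16250 + 3 × √(0.16250×0.83750/80) = 0.16250 + 3 × 0.04125 = 0.28624

0.2862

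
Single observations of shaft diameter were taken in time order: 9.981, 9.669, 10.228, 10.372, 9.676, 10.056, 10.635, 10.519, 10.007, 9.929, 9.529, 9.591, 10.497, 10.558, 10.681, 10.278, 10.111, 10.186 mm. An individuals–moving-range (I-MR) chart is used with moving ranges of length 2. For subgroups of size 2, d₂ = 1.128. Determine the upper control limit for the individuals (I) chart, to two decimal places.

X̄ = (9.981 + 9.669 + 10.228 + 10.372 + 9.676 + 10.056 + 10.635 + 10.519 + 10.007 + 9.929 + 9.529 + 9.591 + 10.497 + 10.558 + 10.681 + 10.278 + 10.111 + 10.186) / 18 = 10.1391
Moving ranges: 0.312, 0.559, 0.144, 0.696, 0.380, 0.579, 0.116, 0.512, 0.078, 0.400, 0.062, 0.906, 0.061, 0.123, 0.403, 0.167, 0.075; M̄R̄ = 5.5730 / 17 = 0.3278
UCL = X̄ + 3·M̄R̄/d₂ = 10.1391 + 3 × 0.3278 / 1.128 = 11.0109

11.01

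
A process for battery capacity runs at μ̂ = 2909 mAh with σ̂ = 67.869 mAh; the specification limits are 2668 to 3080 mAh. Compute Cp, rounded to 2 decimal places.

Cp = (USL − LSL) / (6σ̂) = (3080 − 2668) / (6 × 67.869) = 412.0000 / 407.2140 = 1.0118

1.01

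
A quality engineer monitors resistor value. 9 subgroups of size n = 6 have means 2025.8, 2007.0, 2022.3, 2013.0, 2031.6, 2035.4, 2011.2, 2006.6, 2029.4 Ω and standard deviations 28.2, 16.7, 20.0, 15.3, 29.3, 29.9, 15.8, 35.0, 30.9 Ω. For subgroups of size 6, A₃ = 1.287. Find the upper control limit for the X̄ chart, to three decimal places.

2051.873

X̄̄ = (2025.8 + 2007.0 + 2022.3 + 2013.0 + 2031.6 + 2035.4 + 2011.2 + 2006.6 + 2029.4) / 9 = 2020.2556
s̄ = (28.2 + 16.7 + 20.0 + 15.3 + 29.3 + 29.9 + 15.8 + 35.0 + 30.9) / 9 = 24.5667
UCL = X̄̄ + A₃·s̄ = 2020.2556 + 1.287 × 24.5667 = 2051.8729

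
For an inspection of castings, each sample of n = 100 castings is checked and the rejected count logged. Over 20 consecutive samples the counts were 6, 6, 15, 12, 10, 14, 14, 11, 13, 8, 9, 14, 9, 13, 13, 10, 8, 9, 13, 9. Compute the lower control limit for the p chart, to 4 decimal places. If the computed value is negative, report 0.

p̄ = Σdᵢ / (k·n) = 216 / (20 × 100) = 0.10800
LCL = p̄ − 3·√(p̄(1−p̄)/n) = 0.10800 − 3 × 0.03104 = 0.01489

0.0149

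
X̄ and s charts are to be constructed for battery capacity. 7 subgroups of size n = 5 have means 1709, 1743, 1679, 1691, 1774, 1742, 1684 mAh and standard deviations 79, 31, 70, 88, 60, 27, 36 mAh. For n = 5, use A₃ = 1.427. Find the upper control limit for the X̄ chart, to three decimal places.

1797.137

X̄̄ = (1709 + 1743 + 1679 + 1691 + 1774 + 1742 + 1684) / 7 = 1717.4286
s̄ = (79 + 31 + 70 + 88 + 60 + 27 + 36) / 7 = 55.8571
UCL = X̄̄ + A₃·s̄ = 1717.4286 + 1.427 × 55.8571 = 1797.1367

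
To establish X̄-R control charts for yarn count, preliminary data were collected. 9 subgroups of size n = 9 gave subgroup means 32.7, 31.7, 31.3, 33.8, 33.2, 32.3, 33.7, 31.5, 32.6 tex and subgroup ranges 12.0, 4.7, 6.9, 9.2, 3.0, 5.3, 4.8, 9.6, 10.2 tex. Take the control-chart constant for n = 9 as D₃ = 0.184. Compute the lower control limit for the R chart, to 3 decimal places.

R̄ = (12.0 + 4.7 + 6.9 + 9.2 + 3.0 + 5.3 + 4.8 + 9.6 + 10.2) / 9 = 65.7000 / 9 = 7.3000
LCL_R = D₃·R̄ = 0.184 × 7.3000 = 1.3432

1.343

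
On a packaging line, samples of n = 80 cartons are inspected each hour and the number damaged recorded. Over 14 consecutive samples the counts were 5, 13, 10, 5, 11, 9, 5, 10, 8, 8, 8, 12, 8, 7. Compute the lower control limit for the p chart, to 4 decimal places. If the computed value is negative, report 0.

p̄ = Σdᵢ / (k·n) = 119 / (14 × 80) = 0.10625
LCL = p̄ − 3·√(p̄(1−p̄)/n) = 0.10625 − 3 × 0.03445 = 0.00289

0.0029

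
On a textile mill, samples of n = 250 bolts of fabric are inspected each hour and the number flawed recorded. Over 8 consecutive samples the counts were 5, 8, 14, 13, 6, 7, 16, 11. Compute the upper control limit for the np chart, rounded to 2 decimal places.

p̄ = Σdᵢ / (k·n) = 80 / (8 × 250) = 0.04000
UCL = np̄ + 3·√(np̄(1−p̄)) = 10.0000 + 3 × √(10.0000×0.96000) = 10.0000 + 3 × 3.0984 = 19.2952

19.30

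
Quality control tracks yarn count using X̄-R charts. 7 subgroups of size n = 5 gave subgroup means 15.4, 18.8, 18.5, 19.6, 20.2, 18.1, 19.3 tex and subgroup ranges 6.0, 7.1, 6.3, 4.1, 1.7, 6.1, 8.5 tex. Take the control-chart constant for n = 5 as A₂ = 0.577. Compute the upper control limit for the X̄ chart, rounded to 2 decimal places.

21.84

X̄̄ = (15.4 + 18.8 + 18.5 + 19.6 + 20.2 + 18.1 + 19.3) / 7 = 129.9000 / 7 = 18.5571
R̄ = (6.0 + 7.1 + 6.3 + 4.1 + 1.7 + 6.1 + 8.5) / 7 = 39.8000 / 7 = 5.6857
UCL = X̄̄ + A₂·R̄ = 18.5571 + 0.577 × 5.6857 = 21.8378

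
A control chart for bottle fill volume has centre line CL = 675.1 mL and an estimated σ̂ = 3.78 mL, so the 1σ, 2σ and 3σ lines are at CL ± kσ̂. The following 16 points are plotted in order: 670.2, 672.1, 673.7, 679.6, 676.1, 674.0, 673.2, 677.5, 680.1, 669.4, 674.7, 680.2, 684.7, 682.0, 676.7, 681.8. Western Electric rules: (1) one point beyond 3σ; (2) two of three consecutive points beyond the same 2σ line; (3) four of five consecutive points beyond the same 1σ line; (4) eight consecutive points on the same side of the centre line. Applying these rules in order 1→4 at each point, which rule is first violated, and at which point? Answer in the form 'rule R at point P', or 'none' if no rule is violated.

Zone of each point (C = within 1σ̂, B = 1σ̂–2σ̂, A = 2σ̂–3σ̂, * = beyond 3σ̂; sign = side of CL): 1:-B, 2:-C, 3:-C, 4:+B, 5:+C, 6:-C, 7:-C, 8:+C, 9:+B, 10:-B, 11:-C, 12:+B, 13:+A, 14:+B, 15:+C, 16:+B
Rule 3 (four of five consecutive points beyond the same 1σ limit) is satisfied at point 16.

rule 3 at point 16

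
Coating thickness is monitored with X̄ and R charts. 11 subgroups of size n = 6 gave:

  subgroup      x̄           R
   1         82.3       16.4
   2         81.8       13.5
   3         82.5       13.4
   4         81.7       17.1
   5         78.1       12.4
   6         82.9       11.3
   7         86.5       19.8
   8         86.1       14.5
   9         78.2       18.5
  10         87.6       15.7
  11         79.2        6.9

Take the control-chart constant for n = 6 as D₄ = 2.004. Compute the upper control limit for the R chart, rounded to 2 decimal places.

R̄ = (16.4 + 13.5 + 13.4 + 17.1 + 12.4 + 11.3 + 19.8 + 14.5 + 18.5 + 15.7 + 6.9) / 11 = 159.5000 / 11 = 14.5000
UCL_R = D₄·R̄ = 2.004 × 14.5000 = 29.0580

29.06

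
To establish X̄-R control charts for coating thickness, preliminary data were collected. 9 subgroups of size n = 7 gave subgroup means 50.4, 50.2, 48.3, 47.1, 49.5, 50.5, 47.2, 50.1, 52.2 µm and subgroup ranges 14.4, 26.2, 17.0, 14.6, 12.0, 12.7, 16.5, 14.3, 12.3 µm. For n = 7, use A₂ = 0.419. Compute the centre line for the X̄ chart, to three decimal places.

X̄̄ = (50.4 + 50.2 + 48.3 + 47.1 + 49.5 + 50.5 + 47.2 + 50.1 + 52.2) / 9 = 445.5000 / 9 = 49.5000
CL = X̄̄ = 49.5000

49.500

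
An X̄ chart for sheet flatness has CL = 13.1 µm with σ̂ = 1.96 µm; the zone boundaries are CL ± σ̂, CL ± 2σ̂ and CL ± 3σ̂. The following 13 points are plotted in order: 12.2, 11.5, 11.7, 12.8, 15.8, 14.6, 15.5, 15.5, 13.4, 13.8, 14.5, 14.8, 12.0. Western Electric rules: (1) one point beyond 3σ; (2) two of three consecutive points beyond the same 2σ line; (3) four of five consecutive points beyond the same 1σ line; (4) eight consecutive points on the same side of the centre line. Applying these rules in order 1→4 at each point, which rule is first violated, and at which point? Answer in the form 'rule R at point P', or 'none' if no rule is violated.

Zone of each point (C = within 1σ̂, B = 1σ̂–2σ̂, A = 2σ̂–3σ̂, * = beyond 3σ̂; sign = side of CL): 1:-C, 2:-C, 3:-C, 4:-C, 5:+B, 6:+C, 7:+B, 8:+B, 9:+C, 10:+C, 11:+C, 12:+C, 13:-C
Rule 4 (eight consecutive points on the same side of the centre line) is satisfied at point 12.

rule 4 at point 12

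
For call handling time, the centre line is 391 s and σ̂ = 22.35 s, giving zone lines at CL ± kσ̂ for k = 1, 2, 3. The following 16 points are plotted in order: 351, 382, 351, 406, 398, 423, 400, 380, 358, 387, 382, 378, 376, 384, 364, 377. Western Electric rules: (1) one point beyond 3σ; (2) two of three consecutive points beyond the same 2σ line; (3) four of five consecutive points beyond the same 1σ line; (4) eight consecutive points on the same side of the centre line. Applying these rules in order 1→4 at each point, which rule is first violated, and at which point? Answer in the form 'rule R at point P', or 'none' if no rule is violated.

Zone of each point (C = within 1σ̂, B = 1σ̂–2σ̂, A = 2σ̂–3σ̂, * = beyond 3σ̂; sign = side of CL): 1:-B, 2:-C, 3:-B, 4:+C, 5:+C, 6:+B, 7:+C, 8:-C, 9:-B, 10:-C, 11:-C, 12:-C, 13:-C, 14:-C, 15:-B, 16:-C
Rule 4 (eight consecutive points on the same side of the centre line) is satisfied at point 15.

rule 4 at point 15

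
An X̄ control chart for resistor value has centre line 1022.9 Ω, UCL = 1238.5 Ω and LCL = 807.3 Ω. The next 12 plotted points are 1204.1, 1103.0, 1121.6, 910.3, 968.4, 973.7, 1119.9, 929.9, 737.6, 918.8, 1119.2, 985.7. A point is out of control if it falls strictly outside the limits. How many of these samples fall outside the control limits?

1

Compare each point to [807.3, 1238.5]: sample 9 = 737.6 < LCL.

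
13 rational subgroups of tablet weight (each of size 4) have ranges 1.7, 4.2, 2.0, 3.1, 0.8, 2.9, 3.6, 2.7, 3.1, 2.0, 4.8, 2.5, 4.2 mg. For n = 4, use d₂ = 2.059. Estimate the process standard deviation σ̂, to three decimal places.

1.405

R̄ = (1.7 + 4.2 + 2.0 + 3.1 + 0.8 + 2.9 + 3.6 + 2.7 + 3.1 + 2.0 + 4.8 + 2.5 + 4.2) / 13 = 2.8923
σ̂ = R̄ / d₂ = 2.8923 / 2.059 = 1.4047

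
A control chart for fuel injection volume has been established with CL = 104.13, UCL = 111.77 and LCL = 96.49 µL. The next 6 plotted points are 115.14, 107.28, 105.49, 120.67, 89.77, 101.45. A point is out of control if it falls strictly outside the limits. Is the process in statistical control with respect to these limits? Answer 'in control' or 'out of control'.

out of control

Compare each point to [96.49, 111.77]: sample 1 = 115.14 > UCL; sample 4 = 120.67 > UCL; sample 5 = 89.77 < LCL.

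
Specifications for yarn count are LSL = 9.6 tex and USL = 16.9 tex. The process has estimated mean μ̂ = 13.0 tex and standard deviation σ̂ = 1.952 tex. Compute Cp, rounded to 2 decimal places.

Cp = (USL − LSL) / (6σ̂) = (16.9 − 9.6) / (6 × 1.952) = 7.3000 / 11.7120 = 0.6233

0.62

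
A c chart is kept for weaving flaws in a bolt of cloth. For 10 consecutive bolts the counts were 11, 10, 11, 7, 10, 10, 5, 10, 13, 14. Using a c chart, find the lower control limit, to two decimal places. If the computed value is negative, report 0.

0.57

c̄ = (11 + 10 + 11 + 7 + 10 + 10 + 5 + 10 + 13 + 14) / 10 = 101 / 10 = 10.1000
LCL = c̄ − 3√c̄ = 10.1000 − 3 × 3.1780 = 0.5659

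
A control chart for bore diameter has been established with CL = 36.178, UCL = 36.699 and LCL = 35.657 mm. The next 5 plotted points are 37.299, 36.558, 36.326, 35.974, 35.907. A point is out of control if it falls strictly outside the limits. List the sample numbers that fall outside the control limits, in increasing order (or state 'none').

1

Compare each point to [35.657, 36.699]: sample 1 = 37.299 > UCL.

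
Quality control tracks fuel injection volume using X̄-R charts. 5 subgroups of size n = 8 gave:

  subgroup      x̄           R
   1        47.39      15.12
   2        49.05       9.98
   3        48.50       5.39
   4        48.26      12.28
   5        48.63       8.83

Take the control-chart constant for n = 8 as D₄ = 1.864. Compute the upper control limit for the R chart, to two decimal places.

19.24

R̄ = (15.12 + 9.98 + 5.39 + 12.28 + 8.83) / 5 = 51.6000 / 5 = 10.3200
UCL_R = D₄·R̄ = 1.864 × 10.3200 = 19.2365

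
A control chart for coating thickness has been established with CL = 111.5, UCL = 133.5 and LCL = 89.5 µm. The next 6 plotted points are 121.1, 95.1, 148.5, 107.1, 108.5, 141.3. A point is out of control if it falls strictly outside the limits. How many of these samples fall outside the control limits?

2

Compare each point to [89.5, 133.5]: sample 3 = 148.5 > UCL; sample 6 = 141.3 > UCL.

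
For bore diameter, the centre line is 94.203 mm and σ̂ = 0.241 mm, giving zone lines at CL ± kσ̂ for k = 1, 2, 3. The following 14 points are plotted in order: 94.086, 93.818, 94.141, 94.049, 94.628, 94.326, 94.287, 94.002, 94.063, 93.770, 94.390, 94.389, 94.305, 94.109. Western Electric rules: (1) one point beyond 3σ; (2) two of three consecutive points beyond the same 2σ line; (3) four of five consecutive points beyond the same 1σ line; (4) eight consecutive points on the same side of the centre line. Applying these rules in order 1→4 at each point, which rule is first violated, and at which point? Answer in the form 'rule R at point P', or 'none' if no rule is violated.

none

Zone of each point (C = within 1σ̂, B = 1σ̂–2σ̂, A = 2σ̂–3σ̂, * = beyond 3σ̂; sign = side of CL): 1:-C, 2:-B, 3:-C, 4:-C, 5:+B, 6:+C, 7:+C, 8:-C, 9:-C, 10:-B, 11:+C, 12:+C, 13:+C, 14:-C
No rule fires across all 14 points.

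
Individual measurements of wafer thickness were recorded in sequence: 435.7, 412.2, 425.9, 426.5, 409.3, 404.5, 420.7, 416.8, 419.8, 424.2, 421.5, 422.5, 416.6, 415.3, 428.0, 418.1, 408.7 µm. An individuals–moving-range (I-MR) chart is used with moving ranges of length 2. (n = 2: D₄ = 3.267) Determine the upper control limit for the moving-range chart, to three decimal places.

26.585

Moving ranges: 23.5, 13.7, 0.6, 17.2, 4.8, 16.2, 3.9, 3.0, 4.4, 2.7, 1.0, 5.9, 1.3, 12.7, 9.9, 9.4; M̄R̄ = 130.2000 / 16 = 8.1375
UCL_MR = D₄·M̄R̄ = 3.267 × 8.1375 = 26.5852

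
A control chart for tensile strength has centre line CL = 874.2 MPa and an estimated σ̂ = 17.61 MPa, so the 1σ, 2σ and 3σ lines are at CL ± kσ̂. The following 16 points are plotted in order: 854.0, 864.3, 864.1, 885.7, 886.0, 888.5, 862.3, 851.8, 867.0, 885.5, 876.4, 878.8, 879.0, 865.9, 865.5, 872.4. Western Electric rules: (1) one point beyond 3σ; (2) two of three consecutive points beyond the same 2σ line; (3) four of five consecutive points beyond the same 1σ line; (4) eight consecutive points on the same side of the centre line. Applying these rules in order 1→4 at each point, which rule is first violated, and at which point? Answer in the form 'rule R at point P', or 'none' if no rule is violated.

none

Zone of each point (C = within 1σ̂, B = 1σ̂–2σ̂, A = 2σ̂–3σ̂, * = beyond 3σ̂; sign = side of CL): 1:-B, 2:-C, 3:-C, 4:+C, 5:+C, 6:+C, 7:-C, 8:-B, 9:-C, 10:+C, 11:+C, 12:+C, 13:+C, 14:-C, 15:-C, 16:-C
No rule fires across all 16 points.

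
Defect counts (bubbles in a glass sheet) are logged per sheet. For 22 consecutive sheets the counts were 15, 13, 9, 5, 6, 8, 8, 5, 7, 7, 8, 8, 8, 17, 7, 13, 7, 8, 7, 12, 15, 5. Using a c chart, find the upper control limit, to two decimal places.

18.00

c̄ = (15 + 13 + 9 + 5 + 6 + 8 + 8 + 5 + 7 + 7 + 8 + 8 + 8 + 17 + 7 + 13 + 7 + 8 + 7 + 12 + 15 + 5) / 22 = 198 / 22 = 9.0000
UCL = c̄ + 3√c̄ = 9.0000 + 3 × √9.0000 = 9.0000 + 3 × 3.0000 = 18.0000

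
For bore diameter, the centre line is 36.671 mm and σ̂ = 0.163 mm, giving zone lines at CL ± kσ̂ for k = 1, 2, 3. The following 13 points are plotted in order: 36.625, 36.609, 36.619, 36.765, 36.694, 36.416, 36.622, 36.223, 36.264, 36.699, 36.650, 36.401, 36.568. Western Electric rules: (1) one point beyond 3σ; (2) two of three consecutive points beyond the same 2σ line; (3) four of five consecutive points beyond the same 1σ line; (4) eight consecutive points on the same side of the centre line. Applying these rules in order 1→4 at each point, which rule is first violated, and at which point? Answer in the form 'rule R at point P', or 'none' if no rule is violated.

Zone of each point (C = within 1σ̂, B = 1σ̂–2σ̂, A = 2σ̂–3σ̂, * = beyond 3σ̂; sign = side of CL): 1:-C, 2:-C, 3:-C, 4:+C, 5:+C, 6:-B, 7:-C, 8:-A, 9:-A, 10:+C, 11:-C, 12:-B, 13:-C
Rule 2 (two of three consecutive points beyond the same 2σ limit) is satisfied at point 9.

rule 2 at point 9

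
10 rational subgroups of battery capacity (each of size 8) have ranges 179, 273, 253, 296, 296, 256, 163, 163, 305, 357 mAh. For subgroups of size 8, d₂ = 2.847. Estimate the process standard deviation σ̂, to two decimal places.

R̄ = (179 + 273 + 253 + 296 + 296 + 256 + 163 + 163 + 305 + 357) / 10 = 254.1000
σ̂ = R̄ / d₂ = 254.1000 / 2.847 = 89.2518

89.25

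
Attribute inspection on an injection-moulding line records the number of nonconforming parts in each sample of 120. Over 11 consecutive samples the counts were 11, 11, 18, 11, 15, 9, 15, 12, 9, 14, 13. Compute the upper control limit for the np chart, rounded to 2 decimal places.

22.60

p̄ = Σdᵢ / (k·n) = 138 / (11 × 120) = 0.10455
UCL = np̄ + 3·√(np̄(1−p̄)) = 12.5455 + 3 × √(12.5455×0.89545) = 12.5455 + 3 × 3.3517 = 22.6006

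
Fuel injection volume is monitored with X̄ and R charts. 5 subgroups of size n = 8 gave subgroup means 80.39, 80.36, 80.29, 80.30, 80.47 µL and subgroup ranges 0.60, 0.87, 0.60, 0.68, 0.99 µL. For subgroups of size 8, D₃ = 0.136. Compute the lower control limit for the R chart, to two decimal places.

0.10

R̄ = (0.60 + 0.87 + 0.60 + 0.68 + 0.99) / 5 = 3.7400 / 5 = 0.7480
LCL_R = D₃·R̄ = 0.136 × 0.7480 = 0.1017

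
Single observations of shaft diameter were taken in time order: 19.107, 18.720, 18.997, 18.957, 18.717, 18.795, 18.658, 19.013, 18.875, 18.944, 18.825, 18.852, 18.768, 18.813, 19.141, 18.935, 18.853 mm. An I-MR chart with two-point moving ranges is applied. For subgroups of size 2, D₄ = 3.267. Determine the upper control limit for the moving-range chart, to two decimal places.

0.53

Moving ranges: 0.387, 0.277, 0.040, 0.240, 0.078, 0.137, 0.355, 0.138, 0.069, 0.119, 0.027, 0.084, 0.045, 0.328, 0.206, 0.082; M̄R̄ = 2.6120 / 16 = 0.1633
UCL_MR = D₄·M̄R̄ = 3.267 × 0.1633 = 0.5333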